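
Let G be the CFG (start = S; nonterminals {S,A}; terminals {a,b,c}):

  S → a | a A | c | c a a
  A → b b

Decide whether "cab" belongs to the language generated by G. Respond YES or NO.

CNF form of G:
  S -> T1 A | T2 X3 | a | c
  A -> T0 T0
  T0 -> b
  T1 -> a
  T2 -> c
  X3 -> T1 T1

CYK fill:
  T[0,0] 'c' = {S,T2}  orig:{S}
  T[1,1] 'a' = {S,T1}  orig:{S}
  T[2,2] 'b' = {T0}  orig:{}
  T[0,1] 'ca' = ∅
  T[1,2] 'ab' = ∅
  T[0,2] 'cab' = ∅

S ∉ T[0,2] ⇒ NO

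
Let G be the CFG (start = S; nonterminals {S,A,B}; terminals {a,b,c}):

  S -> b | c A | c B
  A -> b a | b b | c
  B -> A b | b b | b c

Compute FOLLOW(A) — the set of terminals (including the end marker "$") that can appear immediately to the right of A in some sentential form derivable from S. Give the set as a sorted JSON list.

Compute FIRST by fixpoint:
pass 1:
  A via A→b a: +{b}
  A via A→c: +{c}
  B via B→A b: +{b,c}
  S via S→b: +{b}
  S via S→c A: +{c}
  FIRST[S]={b,c}  FIRST[A]={b,c}  FIRST[B]={b,c}
pass 2: (stable)
  FIRST[S]={b,c}  FIRST[A]={b,c}  FIRST[B]={b,c}

Compute FOLLOW by fixpoint:
seed FOLLOW(S) with $
round 1:
  B→A b: FOLLOW(A) ⊇ FIRST(b) = {b}; new: +{b}
  S→c A: FOLLOW(A) ⊇ FOLLOW(S) ⊇ {$}; new: +{$}
  S→c B: FOLLOW(B) ⊇ FOLLOW(S) ⊇ {$}; new: +{$}
  S: {$}  A: {$,b}  B: {$}
round 2: (no change)
  S: {$}  A: {$,b}  B: {$}

FOLLOW(A) = ["$", "b"]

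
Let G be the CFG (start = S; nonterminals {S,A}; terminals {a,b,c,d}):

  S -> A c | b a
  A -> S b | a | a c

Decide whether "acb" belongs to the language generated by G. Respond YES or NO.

CNF form of G:
  S -> A T2 | T0 T1
  A -> S T0 | T1 T2 | a
  T0 -> b
  T1 -> a
  T2 -> c

CYK fill:
  [0..0]={A,T1}  "a"  orig:{A}
  [1..1]={T2}  "c"  orig:{}
  [2..2]={T0}  "b"  orig:{}
  [0..1]={A,S}  "ac"
  [1..2]=∅  "cb"
  [0..2]={A}  "acb"

S ∉ T[0,2] ⇒ NO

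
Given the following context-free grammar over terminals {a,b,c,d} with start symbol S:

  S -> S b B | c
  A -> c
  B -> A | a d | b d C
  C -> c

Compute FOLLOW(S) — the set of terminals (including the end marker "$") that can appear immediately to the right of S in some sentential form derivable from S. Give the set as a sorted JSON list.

FIRST sets, iterate to fixpoint:
[1]
  A via A→c: +{c}
  B via B→A: +{c}
  B via B→a d: +{a}
  B via B→b d C: +{b}
  C via C→c: +{c}
  S via S→c: +{c}
  S: {c}  A: {c}  B: {a,b,c}  C: {c}
[2] (stable)
  S: {c}  A: {c}  B: {a,b,c}  C: {c}

FOLLOW iteration:
initialize: $ ∈ FOLLOW(S)
round 1:
  S→S b B: FOLLOW(S) ⊇ FIRST(b) = {b}; new: +{b}
  S→S b B: FOLLOW(B) ⊇ FOLLOW(S) ⊇ {$,b}; new: +{$,b}
  FOLLOW(S)={$,b}  FOLLOW(A)={}  FOLLOW(B)={$,b}  FOLLOW(C)={}
round 2:
  B→A: FOLLOW(A) ⊇ FOLLOW(B) ⊇ {$,b}; new: +{$,b}
  B→b d C: FOLLOW(C) ⊇ FOLLOW(B) ⊇ {$,b}; new: +{$,b}
  FOLLOW(S)={$,b}  FOLLOW(A)={$,b}  FOLLOW(B)={$,b}  FOLLOW(C)={$,b}
round 3: (stable)
  FOLLOW(S)={$,b}  FOLLOW(A)={$,b}  FOLLOW(B)={$,b}  FOLLOW(C)={$,b}

FOLLOW(S) = ["$", "b"]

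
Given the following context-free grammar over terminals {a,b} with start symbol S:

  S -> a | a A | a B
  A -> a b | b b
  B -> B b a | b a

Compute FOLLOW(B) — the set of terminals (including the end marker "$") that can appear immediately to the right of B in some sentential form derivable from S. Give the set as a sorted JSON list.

FIRST sets, iterate to fixpoint:
iter 1:
  A via A→a b: +{a}
  A via A→b b: +{b}
  B via B→b a: +{b}
  S via S→a: +{a}
  S: {a}  A: {a,b}  B: {b}
iter 2: done
  S: {a}  A: {a,b}  B: {b}

Compute FOLLOW by fixpoint:
FOLLOW(S) := {$}
[1]
  B→B b a: FOLLOW(B) ⊇ FIRST(b) = {b}; new: +{b}
  S→a A: FOLLOW(A) ⊇ FOLLOW(S) ⊇ {$}; new: +{$}
  S→a B: FOLLOW(B) ⊇ FOLLOW(S) ⊇ {$}; new: +{$}
  S: {$}  A: {$}  B: {$,b}
[2] (no change)
  S: {$}  A: {$}  B: {$,b}

FOLLOW(B) = ["$", "b"]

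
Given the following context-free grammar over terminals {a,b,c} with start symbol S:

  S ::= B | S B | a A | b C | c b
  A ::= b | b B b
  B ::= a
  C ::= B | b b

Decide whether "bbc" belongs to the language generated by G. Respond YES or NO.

Convert to CNF:
  S -> S B | T0 C | T1 A | T2 T0 | a
  A -> T0 X3 | b
  B -> a
  C -> T0 T0 | a
  T0 -> b
  T1 -> a
  T2 -> c
  X3 -> B T0

CYK fill:
  T[0,0] 'b' = {A,T0}  orig:{A}
  T[1,1] 'b' = {A,T0}  orig:{A}
  T[2,2] 'c' = {T2}  orig:{}
  T[0,1] 'bb' = {C}
  T[1,2] 'bc' = ∅
  T[0,2] 'bbc' = ∅

S ∉ T[0,2] ⇒ NO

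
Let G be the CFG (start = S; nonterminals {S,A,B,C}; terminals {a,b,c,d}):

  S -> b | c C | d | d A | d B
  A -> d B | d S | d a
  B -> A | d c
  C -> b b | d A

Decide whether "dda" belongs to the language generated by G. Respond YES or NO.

CNF form of G:
  S -> T0 A | T0 B | T2 C | b | d
  A -> T0 B | T0 S | T0 T1
  B -> T0 B | T0 S | T0 T1 | T0 T2
  C -> T0 A | T3 T3
  T0 -> d
  T1 -> a
  T2 -> c
  T3 -> b

CYK fill:
  T[0,0] 'd' = {S,T0}  orig:{S}
  T[1,1] 'd' = {S,T0}  orig:{S}
  T[2,2] 'a' = {T1}  orig:{}
  T[0,1] 'dd' = {A,B}
  T[1,2] 'da' = {A,B}
  T[0,2] 'dda' = {A,B,C,S}

S ∈ T[0,2] ⇒ YES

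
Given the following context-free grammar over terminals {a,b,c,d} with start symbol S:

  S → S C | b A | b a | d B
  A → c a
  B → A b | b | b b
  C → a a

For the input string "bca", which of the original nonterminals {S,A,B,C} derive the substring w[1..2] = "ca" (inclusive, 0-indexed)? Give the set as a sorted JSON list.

CNF form of G:
  S -> S C | T2 A | T2 T1 | T3 B
  A -> T0 T1
  B -> A T2 | T2 T2 | b
  C -> T1 T1
  T0 -> c
  T1 -> a
  T2 -> b
  T3 -> d

Fill CYK table bottom-up, restricted to cells inside w[1..2]:
  [1..1]={T0}  "c"  orig:{}
  [2..2]={T1}  "a"  orig:{}
  [1..2]={A}  "ca"

Original NTs in T[1,2] deriving "ca": ["A"]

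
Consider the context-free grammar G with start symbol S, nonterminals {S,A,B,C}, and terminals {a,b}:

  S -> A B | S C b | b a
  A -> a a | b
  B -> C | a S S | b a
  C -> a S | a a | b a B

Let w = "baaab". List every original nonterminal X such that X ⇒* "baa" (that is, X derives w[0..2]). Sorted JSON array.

Convert to CNF:
  S -> A B | S X5 | T1 T0
  A -> T0 T0 | b
  B -> T0 S | T0 T0 | T0 X2 | T1 T0 | T1 X3
  C -> T0 S | T0 T0 | T1 X4
  T0 -> a
  T1 -> b
  X2 -> S S
  X3 -> T0 B
  X4 -> T0 B
  X5 -> C T1

Fill CYK table bottom-up (cells [i..j] with 0 ≤ i ≤ j ≤ 2 only):
  T[0,0] 'b' = {A,T1}  orig:{A}
  T[1,1] 'a' = {T0}  orig:{}
  T[2,2] 'a' = {T0}  orig:{}
  T[0,1] 'ba' = {B,S}
  T[1,2] 'aa' = {A,B,C}
  T[0,2] 'baa' = {S}

Original NTs in T[0,2] deriving "baa": ["S"]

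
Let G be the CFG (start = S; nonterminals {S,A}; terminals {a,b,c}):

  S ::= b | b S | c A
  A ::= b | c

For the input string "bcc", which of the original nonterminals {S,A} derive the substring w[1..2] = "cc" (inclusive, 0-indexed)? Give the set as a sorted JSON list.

CNF form of G:
  S -> T0 S | T1 A | b
  A -> b | c
  T0 -> b
  T1 -> c

CYK fill — only the sub-triangle for w[1..2]:
  cell(1,1) c: {A,T1}  orig:{A}
  cell(2,2) c: {A,T1}  orig:{A}
  cell(1,2) cc: {S}

Original NTs in T[1,2] deriving "cc": ["S"]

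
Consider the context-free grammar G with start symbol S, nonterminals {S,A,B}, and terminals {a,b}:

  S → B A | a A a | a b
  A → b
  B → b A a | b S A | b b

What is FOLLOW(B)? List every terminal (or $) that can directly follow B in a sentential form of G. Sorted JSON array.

FIRST iteration:
pass 1:
  A via A→b: +{b}
  B via B→b A a: +{b}
  S via S→B A: +{b}
  S via S→a A a: +{a}
  FIRST[S]={a,b}  FIRST[A]={b}  FIRST[B]={b}
pass 2: — fixpoint
  FIRST[S]={a,b}  FIRST[A]={b}  FIRST[B]={b}

FOLLOW iteration:
seed FOLLOW(S) with $
round 1:
  B→b A a: FOLLOW(A) ⊇ FIRST(a) = {a}; new: +{a}
  B→b S A: FOLLOW(S) ⊇ FIRST(A) = {b}; new: +{b}
  S→B A: FOLLOW(B) ⊇ FIRST(A) = {b}; new: +{b}
  S→B A: FOLLOW(A) ⊇ FOLLOW(S) ⊇ {$,b}; new: +{$,b}
  FOLLOW[S]={$,b}  FOLLOW[A]={$,a,b}  FOLLOW[B]={b}
round 2: done
  FOLLOW[S]={$,b}  FOLLOW[A]={$,a,b}  FOLLOW[B]={b}

FOLLOW(B) = ["b"]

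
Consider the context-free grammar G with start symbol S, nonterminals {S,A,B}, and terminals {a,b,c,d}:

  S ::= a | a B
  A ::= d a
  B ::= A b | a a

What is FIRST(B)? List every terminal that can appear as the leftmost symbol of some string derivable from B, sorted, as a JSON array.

FIRST sets, iterate to fixpoint:
iter 1:
  A via A→d a: +{d}
  B via B→A b: +{d}
  B via B→a a: +{a}
  S via S→a: +{a}
  FIRST[S]={a}  FIRST[A]={d}  FIRST[B]={a,d}
iter 2: (stable)
  FIRST[S]={a}  FIRST[A]={d}  FIRST[B]={a,d}

FIRST(B) = ["a", "d"]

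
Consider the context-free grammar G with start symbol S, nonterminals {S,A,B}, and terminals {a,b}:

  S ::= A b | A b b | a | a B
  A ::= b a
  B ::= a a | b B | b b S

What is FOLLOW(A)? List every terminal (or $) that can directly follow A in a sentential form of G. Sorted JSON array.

FIRST iteration:
round 1:
  A via A→b a: +{b}
  B via B→a a: +{a}
  B via B→b B: +{b}
  S via S→A b: +{b}
  S via S→a: +{a}
  FIRST[S]={a,b}  FIRST[A]={b}  FIRST[B]={a,b}
round 2: — fixpoint
  FIRST[S]={a,b}  FIRST[A]={b}  FIRST[B]={a,b}

FOLLOW sets:
FOLLOW(S) := {$}
pass 1:
  S→A b: FOLLOW(A) ⊇ FIRST(b) = {b}; new: +{b}
  S→a B: FOLLOW(B) ⊇ FOLLOW(S) ⊇ {$}; new: +{$}
  FOLLOW(S)={$}  FOLLOW(A)={b}  FOLLOW(B)={$}
pass 2: — fixpoint
  FOLLOW(S)={$}  FOLLOW(A)={b}  FOLLOW(B)={$}

FOLLOW(A) = ["b"]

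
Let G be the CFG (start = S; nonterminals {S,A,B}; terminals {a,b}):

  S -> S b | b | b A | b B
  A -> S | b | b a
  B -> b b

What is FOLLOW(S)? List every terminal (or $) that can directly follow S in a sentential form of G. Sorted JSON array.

FIRST sets, iterate to fixpoint:
[1]
  A via A→b: +{b}
  B via B→b b: +{b}
  S via S→b: +{b}
  S: {b}  A: {b}  B: {b}
[2] (no change)
  S: {b}  A: {b}  B: {b}

Compute FOLLOW by fixpoint:
FOLLOW(S) := {$}
iter 1:
  S→S b: FOLLOW(S) ⊇ FIRST(b) = {b}; new: +{b}
  S→b A: FOLLOW(A) ⊇ FOLLOW(S) ⊇ {$,b}; new: +{$,b}
  S→b B: FOLLOW(B) ⊇ FOLLOW(S) ⊇ {$,b}; new: +{$,b}
  FOLLOW[S]={$,b}  FOLLOW[A]={$,b}  FOLLOW[B]={$,b}
iter 2: — fixpoint
  FOLLOW[S]={$,b}  FOLLOW[A]={$,b}  FOLLOW[B]={$,b}

FOLLOW(S) = ["$", "b"]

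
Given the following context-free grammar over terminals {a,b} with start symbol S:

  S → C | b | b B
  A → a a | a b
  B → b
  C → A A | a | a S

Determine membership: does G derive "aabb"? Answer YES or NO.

CNF form of G:
  S -> A A | T0 S | T1 B | a | b
  A -> T0 T0 | T0 T1
  B -> b
  C -> A A | T0 S | a
  T0 -> a
  T1 -> b

CYK table (by increasing span):
  [0..0]={C,S,T0}  "a"  orig:{C,S}
  [1..1]={C,S,T0}  "a"  orig:{C,S}
  [2..2]={B,S,T1}  "b"  orig:{B,S}
  [3..3]={B,S,T1}  "b"  orig:{B,S}
  [0..1]={A,C,S}  "aa"
  [1..2]={A,C,S}  "ab"
  [2..3]={S}  "bb"
  [0..2]={C,S}  "aab"
  [1..3]={C,S}  "abb"
  [0..3]={C,S}  "aabb"

S ∈ T[0,3] ⇒ YES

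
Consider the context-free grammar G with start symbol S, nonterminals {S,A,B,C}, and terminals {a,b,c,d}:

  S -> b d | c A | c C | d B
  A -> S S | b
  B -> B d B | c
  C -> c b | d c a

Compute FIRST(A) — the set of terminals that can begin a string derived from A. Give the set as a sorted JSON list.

FIRST sets, iterate to fixpoint:
[1]
  A via A→b: +{b}
  B via B→c: +{c}
  C via C→c b: +{c}
  C via C→d c a: +{d}
  S via S→b d: +{b}
  S via S→c A: +{c}
  S via S→d B: +{d}
  FIRST(S)={b,c,d}  FIRST(A)={b}  FIRST(B)={c}  FIRST(C)={c,d}
[2]
  A via A→S S: +{c,d}
  FIRST(S)={b,c,d}  FIRST(A)={b,c,d}  FIRST(B)={c}  FIRST(C)={c,d}
[3] done
  FIRST(S)={b,c,d}  FIRST(A)={b,c,d}  FIRST(B)={c}  FIRST(C)={c,d}

FIRST(A) = ["b", "c", "d"]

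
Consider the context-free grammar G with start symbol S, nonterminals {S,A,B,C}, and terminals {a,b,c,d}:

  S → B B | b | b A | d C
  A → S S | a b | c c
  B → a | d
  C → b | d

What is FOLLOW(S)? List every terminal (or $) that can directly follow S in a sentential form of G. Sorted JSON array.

FIRST sets, iterate to fixpoint:
pass 1:
  A via A→a b: +{a}
  A via A→c c: +{c}
  B via B→a: +{a}
  B via B→d: +{d}
  C via C→b: +{b}
  C via C→d: +{d}
  S via S→B B: +{a,d}
  S via S→b: +{b}
  S: {a,b,d}  A: {a,c}  B: {a,d}  C: {b,d}
pass 2:
  A via A→S S: +{b,d}
  S: {a,b,d}  A: {a,b,c,d}  B: {a,d}  C: {b,d}
pass 3: done
  S: {a,b,d}  A: {a,b,c,d}  B: {a,d}  C: {b,d}

FOLLOW sets:
FOLLOW(S) := {$}
pass 1:
  A→S S: FOLLOW(S) ⊇ FIRST(S) = {a,b,d}; new: +{a,b,d}
  S→B B: FOLLOW(B) ⊇ FIRST(B) = {a,d}; new: +{a,d}
  S→B B: FOLLOW(B) ⊇ FOLLOW(S) ⊇ {$,a,b,d}; new: +{$,b}
  S→b A: FOLLOW(A) ⊇ FOLLOW(S) ⊇ {$,a,b,d}; new: +{$,a,b,d}
  S→d C: FOLLOW(C) ⊇ FOLLOW(S) ⊇ {$,a,b,d}; new: +{$,a,b,d}
  S: {$,a,b,d}  A: {$,a,b,d}  B: {$,a,b,d}  C: {$,a,b,d}
pass 2: (no change)
  S: {$,a,b,d}  A: {$,a,b,d}  B: {$,a,b,d}  C: {$,a,b,d}

FOLLOW(S) = ["$", "a", "b", "d"]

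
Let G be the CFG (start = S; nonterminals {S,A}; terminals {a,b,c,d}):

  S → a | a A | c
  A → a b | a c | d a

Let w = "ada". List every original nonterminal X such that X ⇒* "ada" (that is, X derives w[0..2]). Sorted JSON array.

Convert to CNF:
  S -> T0 A | a | c
  A -> T0 T1 | T0 T2 | T3 T0
  T0 -> a
  T1 -> b
  T2 -> c
  T3 -> d

CYK fill, restricted to cells inside w[0..2]:
  [0..0]={S,T0}  "a"  orig:{S}
  [1..1]={T3}  "d"  orig:{}
  [2..2]={S,T0}  "a"  orig:{S}
  [0..1]=∅  "ad"
  [1..2]={A}  "da"
  [0..2]={S}  "ada"

Original NTs in T[0,2] deriving "ada": ["S"]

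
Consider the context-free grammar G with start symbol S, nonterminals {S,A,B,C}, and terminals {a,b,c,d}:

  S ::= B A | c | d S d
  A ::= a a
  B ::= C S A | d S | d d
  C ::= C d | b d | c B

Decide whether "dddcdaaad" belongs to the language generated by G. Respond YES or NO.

CNF form of G:
  S -> B A | T1 X5 | c
  A -> T0 T0
  B -> C X4 | T1 S | T1 T1
  C -> C T1 | T2 T1 | T3 B
  T0 -> a
  T1 -> d
  T2 -> b
  T3 -> c
  X4 -> S A
  X5 -> S T1

CYK table (by increasing span):
  cell(0,0) d: {T1}  orig:{}
  cell(1,1) d: {T1}  orig:{}
  cell(2,2) d: {T1}  orig:{}
  cell(3,3) c: {S,T3}  orig:{S}
  cell(4,4) d: {T1}  orig:{}
  cell(5,5) a: {T0}  orig:{}
  cell(6,6) a: {T0}  orig:{}
  cell(7,7) a: {T0}  orig:{}
  cell(8,8) d: {T1}  orig:{}
  cell(0,1) dd: {B}
  cell(1,2) dd: {B}
  cell(2,3) dc: {B}
  cell(3,4) cd: {X5}  orig:{}
  cell(4,5) da: ∅
  cell(5,6) aa: {A}
  cell(6,7) aa: {A}
  cell(7,8) ad: ∅
  cell(0,2) ddd: ∅
  cell(1,3) ddc: ∅
  cell(2,4) dcd: {S}
  cell(3,5) cda: ∅
  cell(4,6) daa: ∅
  cell(5,7) aaa: ∅
  cell(6,8) aad: ∅
  cell(0,3) dddc: ∅
  cell(1,4) ddcd: {B}
  cell(2,5) dcda: ∅
  cell(3,6) cdaa: ∅
  cell(4,7) daaa: ∅
  cell(5,8) aaad: ∅
  cell(0,4) dddcd: ∅
  cell(1,5) ddcda: ∅
  cell(2,6) dcdaa: {X4}  orig:{}
  cell(3,7) cdaaa: ∅
  cell(4,8) daaad: ∅
  cell(0,5) dddcda: ∅
  cell(1,6) ddcdaa: {S}
  cell(2,7) dcdaaa: ∅
  cell(3,8) cdaaad: ∅
  cell(0,6) dddcdaa: {B}
  cell(1,7) ddcdaaa: ∅
  cell(2,8) dcdaaad: ∅
  cell(0,7) dddcdaaa: ∅
  cell(1,8) ddcdaaad: ∅
  cell(0,8) dddcdaaad: ∅

S ∉ T[0,8] ⇒ NO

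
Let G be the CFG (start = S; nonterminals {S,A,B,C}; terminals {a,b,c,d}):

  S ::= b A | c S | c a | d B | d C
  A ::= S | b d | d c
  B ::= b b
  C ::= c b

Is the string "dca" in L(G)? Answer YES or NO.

Convert to CNF:
  S -> T0 A | T1 B | T1 C | T2 S | T2 T3
  A -> T0 A | T0 T1 | T1 B | T1 C | T1 T2 | T2 S | T2 T3
  B -> T0 T0
  C -> T2 T0
  T0 -> b
  T1 -> d
  T2 -> c
  T3 -> a

CYK fill:
  [0..0]={T1}  "d"  orig:{}
  [1..1]={T2}  "c"  orig:{}
  [2..2]={T3}  "a"  orig:{}
  [0..1]={A}  "dc"
  [1..2]={A,S}  "ca"
  [0..2]=∅  "dca"

S ∉ T[0,2] ⇒ NO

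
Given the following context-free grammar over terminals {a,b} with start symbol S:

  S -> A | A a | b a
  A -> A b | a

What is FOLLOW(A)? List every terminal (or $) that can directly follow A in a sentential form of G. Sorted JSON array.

Compute FIRST by fixpoint:
round 1:
  A via A→a: +{a}
  S via S→A: +{a}
  S via S→b a: +{b}
  FIRST(S)={a,b}  FIRST(A)={a}
round 2: — fixpoint
  FIRST(S)={a,b}  FIRST(A)={a}

Compute FOLLOW by fixpoint:
initialize: $ ∈ FOLLOW(S)
round 1:
  A→A b: FOLLOW(A) ⊇ FIRST(b) = {b}; new: +{b}
  S→A: FOLLOW(A) ⊇ FOLLOW(S) ⊇ {$}; new: +{$}
  S→A a: FOLLOW(A) ⊇ FIRST(a) = {a}; new: +{a}
  FOLLOW(S)={$}  FOLLOW(A)={$,a,b}
round 2: (stable)
  FOLLOW(S)={$}  FOLLOW(A)={$,a,b}

FOLLOW(A) = ["$", "a", "b"]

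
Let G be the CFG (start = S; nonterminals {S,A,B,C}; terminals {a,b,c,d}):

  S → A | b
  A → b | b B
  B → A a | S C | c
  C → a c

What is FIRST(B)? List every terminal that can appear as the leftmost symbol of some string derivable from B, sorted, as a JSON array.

FIRST sets, iterate to fixpoint:
iter 1:
  A via A→b: +{b}
  B via B→A a: +{b}
  B via B→c: +{c}
  C via C→a c: +{a}
  S via S→A: +{b}
  FIRST(S)={b}  FIRST(A)={b}  FIRST(B)={b,c}  FIRST(C)={a}
iter 2: done
  FIRST(S)={b}  FIRST(A)={b}  FIRST(B)={b,c}  FIRST(C)={a}

FIRST(B) = ["b", "c"]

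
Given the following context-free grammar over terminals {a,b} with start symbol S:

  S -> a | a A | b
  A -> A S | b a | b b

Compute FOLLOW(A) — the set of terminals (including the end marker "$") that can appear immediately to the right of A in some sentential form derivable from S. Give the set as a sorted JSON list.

FIRST iteration:
round 1:
  A via A→b a: +{b}
  S via S→a: +{a}
  S via S→b: +{b}
  FIRST(S)={a,b}  FIRST(A)={b}
round 2: (no change)
  FIRST(S)={a,b}  FIRST(A)={b}

FOLLOW sets:
initialize: $ ∈ FOLLOW(S)
round 1:
  A→A S: FOLLOW(A) ⊇ FIRST(S) = {a,b}; new: +{a,b}
  A→A S: FOLLOW(S) ⊇ FOLLOW(A) ⊇ {a,b}; new: +{a,b}
  S→a A: FOLLOW(A) ⊇ FOLLOW(S) ⊇ {$,a,b}; new: +{$}
  FOLLOW[S]={$,a,b}  FOLLOW[A]={$,a,b}
round 2: — fixpoint
  FOLLOW[S]={$,a,b}  FOLLOW[A]={$,a,b}

FOLLOW(A) = ["$", "a", "b"]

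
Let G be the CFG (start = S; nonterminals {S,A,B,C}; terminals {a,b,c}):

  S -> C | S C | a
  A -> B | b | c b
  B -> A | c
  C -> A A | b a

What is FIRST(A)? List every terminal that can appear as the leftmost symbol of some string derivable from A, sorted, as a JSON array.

FIRST iteration:
round 1:
  A via A→b: +{b}
  A via A→c b: +{c}
  B via B→A: +{b,c}
  C via C→A A: +{b,c}
  S via S→C: +{b,c}
  S via S→a: +{a}
  S: {a,b,c}  A: {b,c}  B: {b,c}  C: {b,c}
round 2: (no change)
  S: {a,b,c}  A: {b,c}  B: {b,c}  C: {b,c}

FIRST(A) = ["b", "c"]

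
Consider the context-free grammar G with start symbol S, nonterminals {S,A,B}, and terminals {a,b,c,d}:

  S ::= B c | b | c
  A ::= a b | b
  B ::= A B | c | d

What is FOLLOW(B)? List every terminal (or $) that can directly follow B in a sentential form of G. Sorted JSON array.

FIRST sets, iterate to fixpoint:
pass 1:
  A via A→a b: +{a}
  A via A→b: +{b}
  B via B→A B: +{a,b}
  B via B→c: +{c}
  B via B→d: +{d}
  S via S→B c: +{a,b,c,d}
  FIRST[S]={a,b,c,d}  FIRST[A]={a,b}  FIRST[B]={a,b,c,d}
pass 2: (no change)
  FIRST[S]={a,b,c,d}  FIRST[A]={a,b}  FIRST[B]={a,b,c,d}

FOLLOW iteration:
FOLLOW(S) := {$}
[1]
  B→A B: FOLLOW(A) ⊇ FIRST(B) = {a,b,c,d}; new: +{a,b,c,d}
  S→B c: FOLLOW(B) ⊇ FIRST(c) = {c}; new: +{c}
  FOLLOW(S)={$}  FOLLOW(A)={a,b,c,d}  FOLLOW(B)={c}
[2] (no change)
  FOLLOW(S)={$}  FOLLOW(A)={a,b,c,d}  FOLLOW(B)={c}

FOLLOW(B) = ["c"]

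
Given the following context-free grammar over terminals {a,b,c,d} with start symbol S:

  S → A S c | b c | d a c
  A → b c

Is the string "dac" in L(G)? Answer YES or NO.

Convert to CNF:
  S -> A X4 | T0 T1 | T2 X5
  A -> T0 T1
  T0 -> b
  T1 -> c
  T2 -> d
  T3 -> a
  X4 -> S T1
  X5 -> T3 T1

CYK table (by increasing span):
  T[0,0] 'd' = {T2}  orig:{}
  T[1,1] 'a' = {T3}  orig:{}
  T[2,2] 'c' = {T1}  orig:{}
  T[0,1] 'da' = ∅
  T[1,2] 'ac' = {X5}  orig:{}
  T[0,2] 'dac' = {S}

S ∈ T[0,2] ⇒ YES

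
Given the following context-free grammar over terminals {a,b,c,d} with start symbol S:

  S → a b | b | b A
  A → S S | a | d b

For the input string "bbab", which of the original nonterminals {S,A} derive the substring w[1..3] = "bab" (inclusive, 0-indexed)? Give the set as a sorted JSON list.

CNF form of G:
  S -> T1 A | T2 T1 | b
  A -> S S | T0 T1 | a
  T0 -> d
  T1 -> b
  T2 -> a

CYK fill, restricted to cells inside w[1..3]:
  [1..1]={S,T1}  "b"  orig:{S}
  [2..2]={A,T2}  "a"  orig:{A}
  [3..3]={S,T1}  "b"  orig:{S}
  [1..2]={S}  "ba"
  [2..3]={S}  "ab"
  [1..3]={A}  "bab"

Original NTs in T[1,3] deriving "bab": ["A"]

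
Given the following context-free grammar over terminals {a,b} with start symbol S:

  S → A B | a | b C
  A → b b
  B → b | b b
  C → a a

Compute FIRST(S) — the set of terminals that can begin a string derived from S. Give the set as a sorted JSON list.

FIRST sets, iterate to fixpoint:
pass 1:
  A via A→b b: +{b}
  B via B→b: +{b}
  C via C→a a: +{a}
  S via S→A B: +{b}
  S via S→a: +{a}
  FIRST[S]={a,b}  FIRST[A]={b}  FIRST[B]={b}  FIRST[C]={a}
pass 2: — fixpoint
  FIRST[S]={a,b}  FIRST[A]={b}  FIRST[B]={b}  FIRST[C]={a}

FIRST(S) = ["a", "b"]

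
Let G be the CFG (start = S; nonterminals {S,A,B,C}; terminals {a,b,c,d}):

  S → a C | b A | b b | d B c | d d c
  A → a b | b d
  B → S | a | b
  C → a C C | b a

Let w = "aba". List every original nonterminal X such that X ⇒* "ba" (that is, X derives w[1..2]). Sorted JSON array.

CNF form of G:
  S -> T0 C | T1 A | T1 T1 | T2 X7 | T2 X8
  A -> T0 T1 | T1 T2
  B -> T0 C | T1 A | T1 T1 | T2 X4 | T2 X5 | a | b
  C -> T0 X6 | T1 T0
  T0 -> a
  T1 -> b
  T2 -> d
  T3 -> c
  X4 -> B T3
  X5 -> T2 T3
  X6 -> C C
  X7 -> B T3
  X8 -> T2 T3

CYK fill (cells [i..j] with 1 ≤ i ≤ j ≤ 2 only):
  [1..1]={B,T1}  "b"  orig:{B}
  [2..2]={B,T0}  "a"  orig:{B}
  [1..2]={C}  "ba"

Original NTs in T[1,2] deriving "ba": ["C"]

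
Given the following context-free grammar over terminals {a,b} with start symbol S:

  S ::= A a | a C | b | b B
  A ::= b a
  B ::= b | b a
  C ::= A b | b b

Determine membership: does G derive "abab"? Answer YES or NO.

Convert to CNF:
  S -> A T1 | T0 B | T1 C | b
  A -> T0 T1
  B -> T0 T1 | b
  C -> A T0 | T0 T0
  T0 -> b
  T1 -> a

CYK fill:
  [0..0]={T1}  "a"  orig:{}
  [1..1]={B,S,T0}  "b"  orig:{B,S}
  [2..2]={T1}  "a"  orig:{}
  [3..3]={B,S,T0}  "b"  orig:{B,S}
  [0..1]=∅  "ab"
  [1..2]={A,B}  "ba"
  [2..3]=∅  "ab"
  [0..2]=∅  "aba"
  [1..3]={C}  "bab"
  [0..3]={S}  "abab"

S ∈ T[0,3] ⇒ YES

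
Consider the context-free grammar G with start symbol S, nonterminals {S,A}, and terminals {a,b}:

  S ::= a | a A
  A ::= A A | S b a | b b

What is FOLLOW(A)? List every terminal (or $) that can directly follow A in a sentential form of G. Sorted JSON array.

Compute FIRST by fixpoint:
[1]
  A via A→b b: +{b}
  S via S→a: +{a}
  FIRST[S]={a}  FIRST[A]={b}
[2]
  A via A→S b a: +{a}
  FIRST[S]={a}  FIRST[A]={a,b}
[3] done
  FIRST[S]={a}  FIRST[A]={a,b}

FOLLOW iteration:
FOLLOW(S) := {$}
[1]
  A→A A: FOLLOW(A) ⊇ FIRST(A) = {a,b}; new: +{a,b}
  A→S b a: FOLLOW(S) ⊇ FIRST(b) = {b}; new: +{b}
  S→a A: FOLLOW(A) ⊇ FOLLOW(S) ⊇ {$,b}; new: +{$}
  S: {$,b}  A: {$,a,b}
[2] (stable)
  S: {$,b}  A: {$,a,b}

FOLLOW(A) = ["$", "a", "b"]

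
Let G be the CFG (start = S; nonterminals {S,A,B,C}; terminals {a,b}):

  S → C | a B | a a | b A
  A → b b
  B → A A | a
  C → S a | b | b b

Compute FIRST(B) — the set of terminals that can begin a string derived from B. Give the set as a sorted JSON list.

FIRST iteration:
pass 1:
  A via A→b b: +{b}
  B via B→A A: +{b}
  B via B→a: +{a}
  C via C→b: +{b}
  S via S→C: +{b}
  S via S→a B: +{a}
  FIRST(S)={a,b}  FIRST(A)={b}  FIRST(B)={a,b}  FIRST(C)={b}
pass 2:
  C via C→S a: +{a}
  FIRST(S)={a,b}  FIRST(A)={b}  FIRST(B)={a,b}  FIRST(C)={a,b}
pass 3: (stable)
  FIRST(S)={a,b}  FIRST(A)={b}  FIRST(B)={a,b}  FIRST(C)={a,b}

FIRST(B) = ["a", "b"]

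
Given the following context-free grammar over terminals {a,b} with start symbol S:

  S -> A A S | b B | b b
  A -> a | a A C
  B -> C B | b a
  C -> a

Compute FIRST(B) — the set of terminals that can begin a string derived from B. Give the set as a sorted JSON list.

FIRST sets, iterate to fixpoint:
iter 1:
  A via A→a: +{a}
  B via B→b a: +{b}
  C via C→a: +{a}
  S via S→A A S: +{a}
  S via S→b B: +{b}
  FIRST[S]={a,b}  FIRST[A]={a}  FIRST[B]={b}  FIRST[C]={a}
iter 2:
  B via B→C B: +{a}
  FIRST[S]={a,b}  FIRST[A]={a}  FIRST[B]={a,b}  FIRST[C]={a}
iter 3: — fixpoint
  FIRST[S]={a,b}  FIRST[A]={a}  FIRST[B]={a,b}  FIRST[C]={a}

FIRST(B) = ["a", "b"]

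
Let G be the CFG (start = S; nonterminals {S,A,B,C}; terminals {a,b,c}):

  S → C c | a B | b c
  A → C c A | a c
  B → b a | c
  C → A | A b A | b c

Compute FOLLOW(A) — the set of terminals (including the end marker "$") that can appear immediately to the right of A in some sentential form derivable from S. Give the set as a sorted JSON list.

FIRST sets, iterate to fixpoint:
pass 1:
  A via A→a c: +{a}
  B via B→b a: +{b}
  B via B→c: +{c}
  C via C→A: +{a}
  C via C→b c: +{b}
  S via S→C c: +{a,b}
  FIRST[S]={a,b}  FIRST[A]={a}  FIRST[B]={b,c}  FIRST[C]={a,b}
pass 2:
  A via A→C c A: +{b}
  FIRST[S]={a,b}  FIRST[A]={a,b}  FIRST[B]={b,c}  FIRST[C]={a,b}
pass 3: done
  FIRST[S]={a,b}  FIRST[A]={a,b}  FIRST[B]={b,c}  FIRST[C]={a,b}

FOLLOW iteration:
FOLLOW(S) := {$}
round 1:
  A→C c A: FOLLOW(C) ⊇ FIRST(c) = {c}; new: +{c}
  C→A: FOLLOW(A) ⊇ FOLLOW(C) ⊇ {c}; new: +{c}
  C→A b A: FOLLOW(A) ⊇ FIRST(b) = {b}; new: +{b}
  S→a B: FOLLOW(B) ⊇ FOLLOW(S) ⊇ {$}; new: +{$}
  FOLLOW(S)={$}  FOLLOW(A)={b,c}  FOLLOW(B)={$}  FOLLOW(C)={c}
round 2: (no change)
  FOLLOW(S)={$}  FOLLOW(A)={b,c}  FOLLOW(B)={$}  FOLLOW(C)={c}

FOLLOW(A) = ["b", "c"]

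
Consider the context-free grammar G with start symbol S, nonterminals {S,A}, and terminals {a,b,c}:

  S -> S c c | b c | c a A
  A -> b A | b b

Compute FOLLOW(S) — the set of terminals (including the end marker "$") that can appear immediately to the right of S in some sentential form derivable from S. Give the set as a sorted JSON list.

FIRST iteration:
pass 1:
  A via A→b A: +{b}
  S via S→b c: +{b}
  S via S→c a A: +{c}
  FIRST(S)={b,c}  FIRST(A)={b}
pass 2: done
  FIRST(S)={b,c}  FIRST(A)={b}

Compute FOLLOW by fixpoint:
FOLLOW(S) := {$}
round 1:
  S→S c c: FOLLOW(S) ⊇ FIRST(c) = {c}; new: +{c}
  S→c a A: FOLLOW(A) ⊇ FOLLOW(S) ⊇ {$,c}; new: +{$,c}
  S: {$,c}  A: {$,c}
round 2: — fixpoint
  S: {$,c}  A: {$,c}

FOLLOW(S) = ["$", "c"]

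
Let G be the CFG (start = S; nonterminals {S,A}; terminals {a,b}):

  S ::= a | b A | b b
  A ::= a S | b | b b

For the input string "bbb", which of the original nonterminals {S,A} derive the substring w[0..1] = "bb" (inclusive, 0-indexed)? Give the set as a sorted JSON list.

CNF form of G:
  S -> T1 A | T1 T1 | a
  A -> T0 S | T1 T1 | b
  T0 -> a
  T1 -> b

CYK fill (cells [i..j] with 0 ≤ i ≤ j ≤ 1 only):
  [0..0]={A,T1}  "b"  orig:{A}
  [1..1]={A,T1}  "b"  orig:{A}
  [0..1]={A,S}  "bb"

Original NTs in T[0,1] deriving "bb": ["A", "S"]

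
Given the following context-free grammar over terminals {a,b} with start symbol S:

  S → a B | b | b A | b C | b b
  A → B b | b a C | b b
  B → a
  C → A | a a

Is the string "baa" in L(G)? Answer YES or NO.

CNF form of G:
  S -> T0 A | T0 C | T0 T0 | T1 B | b
  A -> B T0 | T0 T0 | T0 X2
  B -> a
  C -> B T0 | T0 T0 | T0 X3 | T1 T1
  T0 -> b
  T1 -> a
  X2 -> T1 C
  X3 -> T1 C

CYK table (by increasing span):
  T[0,0] 'b' = {S,T0}  orig:{S}
  T[1,1] 'a' = {B,T1}  orig:{B}
  T[2,2] 'a' = {B,T1}  orig:{B}
  T[0,1] 'ba' = ∅
  T[1,2] 'aa' = {C,S}
  T[0,2] 'baa' = {S}

S ∈ T[0,2] ⇒ YES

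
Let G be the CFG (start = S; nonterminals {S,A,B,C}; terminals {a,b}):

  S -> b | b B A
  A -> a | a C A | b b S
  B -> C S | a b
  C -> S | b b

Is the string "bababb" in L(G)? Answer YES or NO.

CNF form of G:
  S -> T1 X5 | b
  A -> T0 X2 | T1 X3 | a
  B -> C S | T0 T1
  C -> T1 T1 | T1 X4 | b
  T0 -> a
  T1 -> b
  X2 -> C A
  X3 -> T1 S
  X4 -> B A
  X5 -> B A

Fill CYK table bottom-up:
  [0..0]={C,S,T1}  "b"  orig:{C,S}
  [1..1]={A,T0}  "a"  orig:{A}
  [2..2]={C,S,T1}  "b"  orig:{C,S}
  [3..3]={A,T0}  "a"  orig:{A}
  [4..4]={C,S,T1}  "b"  orig:{C,S}
  [5..5]={C,S,T1}  "b"  orig:{C,S}
  [0..1]={X2}  "ba"  orig:{}
  [1..2]={B}  "ab"
  [2..3]={X2}  "ba"  orig:{}
  [3..4]={B}  "ab"
  [4..5]={B,C,X3}  "bb"  orig:{B,C}
  [0..2]=∅  "bab"
  [1..3]={A,X4,X5}  "aba"  orig:{A}
  [2..4]=∅  "bab"
  [3..5]=∅  "abb"
  [0..3]={C,S,X2}  "baba"  orig:{C,S}
  [1..4]=∅  "abab"
  [2..5]=∅  "babb"
  [0..4]={B}  "babab"
  [1..5]=∅  "ababb"
  [0..5]=∅  "bababb"

S ∉ T[0,5] ⇒ NO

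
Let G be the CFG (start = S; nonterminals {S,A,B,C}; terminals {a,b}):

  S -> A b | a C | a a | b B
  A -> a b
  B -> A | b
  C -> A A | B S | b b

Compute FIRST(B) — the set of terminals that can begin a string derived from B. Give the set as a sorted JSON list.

FIRST sets, iterate to fixpoint:
pass 1:
  A via A→a b: +{a}
  B via B→A: +{a}
  B via B→b: +{b}
  C via C→A A: +{a}
  C via C→B S: +{b}
  S via S→A b: +{a}
  S via S→b B: +{b}
  FIRST(S)={a,b}  FIRST(A)={a}  FIRST(B)={a,b}  FIRST(C)={a,b}
pass 2: (stable)
  FIRST(S)={a,b}  FIRST(A)={a}  FIRST(B)={a,b}  FIRST(C)={a,b}

FIRST(B) = ["a", "b"]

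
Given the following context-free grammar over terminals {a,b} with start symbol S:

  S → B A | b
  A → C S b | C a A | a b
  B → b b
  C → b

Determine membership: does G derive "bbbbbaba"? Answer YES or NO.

Convert to CNF:
  S -> B A | b
  A -> C X2 | C X3 | T1 T0
  B -> T0 T0
  C -> b
  T0 -> b
  T1 -> a
  X2 -> S T0
  X3 -> T1 A

Fill CYK table bottom-up:
  [0..0]={C,S,T0}  "b"  orig:{C,S}
  [1..1]={C,S,T0}  "b"  orig:{C,S}
  [2..2]={C,S,T0}  "b"  orig:{C,S}
  [3..3]={C,S,T0}  "b"  orig:{C,S}
  [4..4]={C,S,T0}  "b"  orig:{C,S}
  [5..5]={T1}  "a"  orig:{}
  [6..6]={C,S,T0}  "b"  orig:{C,S}
  [7..7]={T1}  "a"  orig:{}
  [0..1]={B,X2}  "bb"  orig:{B}
  [1..2]={B,X2}  "bb"  orig:{B}
  [2..3]={B,X2}  "bb"  orig:{B}
  [3..4]={B,X2}  "bb"  orig:{B}
  [4..5]=∅  "ba"
  [5..6]={A}  "ab"
  [6..7]=∅  "ba"
  [0..2]={A}  "bbb"
  [1..3]={A}  "bbb"
  [2..4]={A}  "bbb"
  [3..5]=∅  "bba"
  [4..6]=∅  "bab"
  [5..7]=∅  "aba"
  [0..3]=∅  "bbbb"
  [1..4]=∅  "bbbb"
  [2..5]=∅  "bbba"
  [3..6]={S}  "bbab"
  [4..7]=∅  "baba"
  [0..4]={S}  "bbbbb"
  [1..5]=∅  "bbbba"
  [2..6]=∅  "bbbab"
  [3..7]=∅  "bbaba"
  [0..5]=∅  "bbbbba"
  [1..6]=∅  "bbbbab"
  [2..7]=∅  "bbbaba"
  [0..6]=∅  "bbbbbab"
  [1..7]=∅  "bbbbaba"
  [0..7]=∅  "bbbbbaba"

S ∉ T[0,7] ⇒ NO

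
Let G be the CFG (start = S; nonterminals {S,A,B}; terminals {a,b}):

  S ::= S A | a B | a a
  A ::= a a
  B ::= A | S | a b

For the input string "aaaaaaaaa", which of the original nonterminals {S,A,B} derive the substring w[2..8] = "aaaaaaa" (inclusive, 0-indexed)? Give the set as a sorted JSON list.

CNF form of G:
  S -> S A | T0 B | T0 T0
  A -> T0 T0
  B -> S A | T0 B | T0 T0 | T0 T1
  T0 -> a
  T1 -> b

CYK fill — only the sub-triangle for w[2..8]:
  [2..2]={T0}  "a"  orig:{}
  [3..3]={T0}  "a"  orig:{}
  [4..4]={T0}  "a"  orig:{}
  [5..5]={T0}  "a"  orig:{}
  [6..6]={T0}  "a"  orig:{}
  [7..7]={T0}  "a"  orig:{}
  [8..8]={T0}  "a"  orig:{}
  [2..3]={A,B,S}  "aa"
  [3..4]={A,B,S}  "aa"
  [4..5]={A,B,S}  "aa"
  [5..6]={A,B,S}  "aa"
  [6..7]={A,B,S}  "aa"
  [7..8]={A,B,S}  "aa"
  [2..4]={B,S}  "aaa"
  [3..5]={B,S}  "aaa"
  [4..6]={B,S}  "aaa"
  [5..7]={B,S}  "aaa"
  [6..8]={B,S}  "aaa"
  [2..5]={B,S}  "aaaa"
  [3..6]={B,S}  "aaaa"
  [4..7]={B,S}  "aaaa"
  [5..8]={B,S}  "aaaa"
  [2..6]={B,S}  "aaaaa"
  [3..7]={B,S}  "aaaaa"
  [4..8]={B,S}  "aaaaa"
  [2..7]={B,S}  "aaaaaa"
  [3..8]={B,S}  "aaaaaa"
  [2..8]={B,S}  "aaaaaaa"

Original NTs in T[2,8] deriving "aaaaaaa": ["B", "S"]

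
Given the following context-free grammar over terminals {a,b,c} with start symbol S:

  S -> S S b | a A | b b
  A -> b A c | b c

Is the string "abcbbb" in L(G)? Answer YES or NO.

Convert to CNF:
  S -> S X4 | T0 T0 | T2 A
  A -> T0 T1 | T0 X3
  T0 -> b
  T1 -> c
  T2 -> a
  X3 -> A T1
  X4 -> S T0

CYK fill:
  T[0,0] 'a' = {T2}  orig:{}
  T[1,1] 'b' = {T0}  orig:{}
  T[2,2] 'c' = {T1}  orig:{}
  T[3,3] 'b' = {T0}  orig:{}
  T[4,4] 'b' = {T0}  orig:{}
  T[5,5] 'b' = {T0}  orig:{}
  T[0,1] 'ab' = ∅
  T[1,2] 'bc' = {A}
  T[2,3] 'cb' = ∅
  T[3,4] 'bb' = {S}
  T[4,5] 'bb' = {S}
  T[0,2] 'abc' = {S}
  T[1,3] 'bcb' = ∅
  T[2,4] 'cbb' = ∅
  T[3,5] 'bbb' = {X4}  orig:{}
  T[0,3] 'abcb' = {X4}  orig:{}
  T[1,4] 'bcbb' = ∅
  T[2,5] 'cbbb' = ∅
  T[0,4] 'abcbb' = ∅
  T[1,5] 'bcbbb' = ∅
  T[0,5] 'abcbbb' = {S}

S ∈ T[0,5] ⇒ YES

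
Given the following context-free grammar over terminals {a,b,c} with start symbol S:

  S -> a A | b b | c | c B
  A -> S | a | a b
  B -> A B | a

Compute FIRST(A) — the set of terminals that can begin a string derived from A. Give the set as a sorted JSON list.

FIRST sets, iterate to fixpoint:
pass 1:
  A via A→a: +{a}
  B via B→A B: +{a}
  S via S→a A: +{a}
  S via S→b b: +{b}
  S via S→c: +{c}
  FIRST[S]={a,b,c}  FIRST[A]={a}  FIRST[B]={a}
pass 2:
  A via A→S: +{b,c}
  B via B→A B: +{b,c}
  FIRST[S]={a,b,c}  FIRST[A]={a,b,c}  FIRST[B]={a,b,c}
pass 3: (no change)
  FIRST[S]={a,b,c}  FIRST[A]={a,b,c}  FIRST[B]={a,b,c}

FIRST(A) = ["a", "b", "c"]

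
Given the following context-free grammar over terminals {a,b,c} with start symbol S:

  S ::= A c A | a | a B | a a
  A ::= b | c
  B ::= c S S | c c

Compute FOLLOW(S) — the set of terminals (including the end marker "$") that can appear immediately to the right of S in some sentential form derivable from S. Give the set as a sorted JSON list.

FIRST sets, iterate to fixpoint:
pass 1:
  A via A→b: +{b}
  A via A→c: +{c}
  B via B→c S S: +{c}
  S via S→A c A: +{b,c}
  S via S→a: +{a}
  FIRST(S)={a,b,c}  FIRST(A)={b,c}  FIRST(B)={c}
pass 2: — fixpoint
  FIRST(S)={a,b,c}  FIRST(A)={b,c}  FIRST(B)={c}

FOLLOW sets:
seed FOLLOW(S) with $
pass 1:
  B→c S S: FOLLOW(S) ⊇ FIRST(S) = {a,b,c}; new: +{a,b,c}
  S→A c A: FOLLOW(A) ⊇ FIRST(c) = {c}; new: +{c}
  S→A c A: FOLLOW(A) ⊇ FOLLOW(S) ⊇ {$,a,b,c}; new: +{$,a,b}
  S→a B: FOLLOW(B) ⊇ FOLLOW(S) ⊇ {$,a,b,c}; new: +{$,a,b,c}
  FOLLOW[S]={$,a,b,c}  FOLLOW[A]={$,a,b,c}  FOLLOW[B]={$,a,b,c}
pass 2: (stable)
  FOLLOW[S]={$,a,b,c}  FOLLOW[A]={$,a,b,c}  FOLLOW[B]={$,a,b,c}

FOLLOW(S) = ["$", "a", "b", "c"]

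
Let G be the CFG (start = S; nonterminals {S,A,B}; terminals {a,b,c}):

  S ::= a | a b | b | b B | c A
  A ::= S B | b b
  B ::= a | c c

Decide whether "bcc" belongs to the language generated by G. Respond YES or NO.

Convert to CNF:
  S -> T0 B | T1 A | T2 T0 | a | b
  A -> S B | T0 T0
  B -> T1 T1 | a
  T0 -> b
  T1 -> c
  T2 -> a

Fill CYK table bottom-up:
  cell(0,0) b: {S,T0}  orig:{S}
  cell(1,1) c: {T1}  orig:{}
  cell(2,2) c: {T1}  orig:{}
  cell(0,1) bc: ∅
  cell(1,2) cc: {B}
  cell(0,2) bcc: {A,S}

S ∈ T[0,2] ⇒ YES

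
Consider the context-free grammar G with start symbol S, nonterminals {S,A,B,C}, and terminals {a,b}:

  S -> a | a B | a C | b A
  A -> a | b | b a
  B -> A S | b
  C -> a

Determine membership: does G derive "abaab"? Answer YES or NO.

CNF form of G:
  S -> T0 A | T1 B | T1 C | a
  A -> T0 T1 | a | b
  B -> A S | b
  C -> a
  T0 -> b
  T1 -> a

CYK table (by increasing span):
  [0..0]={A,C,S,T1}  "a"  orig:{A,C,S}
  [1..1]={A,B,T0}  "b"  orig:{A,B}
  [2..2]={A,C,S,T1}  "a"  orig:{A,C,S}
  [3..3]={A,C,S,T1}  "a"  orig:{A,C,S}
  [4..4]={A,B,T0}  "b"  orig:{A,B}
  [0..1]={S}  "ab"
  [1..2]={A,B,S}  "ba"
  [2..3]={B,S}  "aa"
  [3..4]={S}  "ab"
  [0..2]={B,S}  "aba"
  [1..3]={B}  "baa"
  [2..4]={B}  "aab"
  [0..3]={S}  "abaa"
  [1..4]={B}  "baab"
  [0..4]={S}  "abaab"

S ∈ T[0,4] ⇒ YES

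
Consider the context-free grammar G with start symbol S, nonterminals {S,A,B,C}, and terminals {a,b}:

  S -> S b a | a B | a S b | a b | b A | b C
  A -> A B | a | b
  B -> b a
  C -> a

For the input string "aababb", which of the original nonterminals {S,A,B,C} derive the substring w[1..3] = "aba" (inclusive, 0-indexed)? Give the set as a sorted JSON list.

CNF form of G:
  S -> S X2 | T0 A | T0 C | T1 B | T1 T0 | T1 X3
  A -> A B | a | b
  B -> T0 T1
  C -> a
  T0 -> b
  T1 -> a
  X2 -> T0 T1
  X3 -> S T0

Fill CYK table bottom-up, restricted to cells inside w[1..3]:
  T[1,1] 'a' = {A,C,T1}  orig:{A,C}
  T[2,2] 'b' = {A,T0}  orig:{A}
  T[3,3] 'a' = {A,C,T1}  orig:{A,C}
  T[1,2] 'ab' = {S}
  T[2,3] 'ba' = {B,S,X2}  orig:{B,S}
  T[1,3] 'aba' = {A,S}

Original NTs in T[1,3] deriving "aba": ["A", "S"]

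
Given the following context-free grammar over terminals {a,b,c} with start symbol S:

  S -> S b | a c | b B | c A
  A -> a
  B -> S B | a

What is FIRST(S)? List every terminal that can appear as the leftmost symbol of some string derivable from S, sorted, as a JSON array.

FIRST iteration:
pass 1:
  A via A→a: +{a}
  B via B→a: +{a}
  S via S→a c: +{a}
  S via S→b B: +{b}
  S via S→c A: +{c}
  FIRST[S]={a,b,c}  FIRST[A]={a}  FIRST[B]={a}
pass 2:
  B via B→S B: +{b,c}
  FIRST[S]={a,b,c}  FIRST[A]={a}  FIRST[B]={a,b,c}
pass 3: done
  FIRST[S]={a,b,c}  FIRST[A]={a}  FIRST[B]={a,b,c}

FIRST(S) = ["a", "b", "c"]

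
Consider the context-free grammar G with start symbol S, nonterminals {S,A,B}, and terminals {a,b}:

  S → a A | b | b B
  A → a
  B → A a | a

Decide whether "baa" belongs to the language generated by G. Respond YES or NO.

CNF form of G:
  S -> T0 A | T1 B | b
  A -> a
  B -> A T0 | a
  T0 -> a
  T1 -> b

CYK table (by increasing span):
  T[0,0] 'b' = {S,T1}  orig:{S}
  T[1,1] 'a' = {A,B,T0}  orig:{A,B}
  T[2,2] 'a' = {A,B,T0}  orig:{A,B}
  T[0,1] 'ba' = {S}
  T[1,2] 'aa' = {B,S}
  T[0,2] 'baa' = {S}

S ∈ T[0,2] ⇒ YES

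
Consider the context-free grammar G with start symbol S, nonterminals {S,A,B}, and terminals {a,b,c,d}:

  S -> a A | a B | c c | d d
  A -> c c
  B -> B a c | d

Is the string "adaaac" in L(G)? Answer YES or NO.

Convert to CNF:
  S -> T0 T0 | T1 A | T1 B | T2 T2
  A -> T0 T0
  B -> B X3 | d
  T0 -> c
  T1 -> a
  T2 -> d
  X3 -> T1 T0

Fill CYK table bottom-up:
  T[0,0] 'a' = {T1}  orig:{}
  T[1,1] 'd' = {B,T2}  orig:{B}
  T[2,2] 'a' = {T1}  orig:{}
  T[3,3] 'a' = {T1}  orig:{}
  T[4,4] 'a' = {T1}  orig:{}
  T[5,5] 'c' = {T0}  orig:{}
  T[0,1] 'ad' = {S}
  T[1,2] 'da' = ∅
  T[2,3] 'aa' = ∅
  T[3,4] 'aa' = ∅
  T[4,5] 'ac' = {X3}  orig:{}
  T[0,2] 'ada' = ∅
  T[1,3] 'daa' = ∅
  T[2,4] 'aaa' = ∅
  T[3,5] 'aac' = ∅
  T[0,3] 'adaa' = ∅
  T[1,4] 'daaa' = ∅
  T[2,5] 'aaac' = ∅
  T[0,4] 'adaaa' = ∅
  T[1,5] 'daaac' = ∅
  T[0,5] 'adaaac' = ∅

S ∉ T[0,5] ⇒ NO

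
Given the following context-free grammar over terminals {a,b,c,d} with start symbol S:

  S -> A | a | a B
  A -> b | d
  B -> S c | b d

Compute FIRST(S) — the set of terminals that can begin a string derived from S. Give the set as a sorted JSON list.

Compute FIRST by fixpoint:
iter 1:
  A via A→b: +{b}
  A via A→d: +{d}
  B via B→b d: +{b}
  S via S→A: +{b,d}
  S via S→a: +{a}
  FIRST(S)={a,b,d}  FIRST(A)={b,d}  FIRST(B)={b}
iter 2:
  B via B→S c: +{a,d}
  FIRST(S)={a,b,d}  FIRST(A)={b,d}  FIRST(B)={a,b,d}
iter 3: — fixpoint
  FIRST(S)={a,b,d}  FIRST(A)={b,d}  FIRST(B)={a,b,d}

FIRST(S) = ["a", "b", "d"]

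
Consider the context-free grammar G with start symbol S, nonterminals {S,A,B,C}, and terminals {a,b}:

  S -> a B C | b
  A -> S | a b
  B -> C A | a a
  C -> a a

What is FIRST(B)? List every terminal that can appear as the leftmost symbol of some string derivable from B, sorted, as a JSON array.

Compute FIRST by fixpoint:
iter 1:
  A via A→a b: +{a}
  B via B→a a: +{a}
  C via C→a a: +{a}
  S via S→a B C: +{a}
  S via S→b: +{b}
  FIRST[S]={a,b}  FIRST[A]={a}  FIRST[B]={a}  FIRST[C]={a}
iter 2:
  A via A→S: +{b}
  FIRST[S]={a,b}  FIRST[A]={a,b}  FIRST[B]={a}  FIRST[C]={a}
iter 3: (stable)
  FIRST[S]={a,b}  FIRST[A]={a,b}  FIRST[B]={a}  FIRST[C]={a}

FIRST(B) = ["a"]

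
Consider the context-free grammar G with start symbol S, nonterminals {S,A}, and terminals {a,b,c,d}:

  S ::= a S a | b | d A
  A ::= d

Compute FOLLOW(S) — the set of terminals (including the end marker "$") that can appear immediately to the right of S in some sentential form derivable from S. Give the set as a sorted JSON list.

Compute FIRST by fixpoint:
[1]
  A via A→d: +{d}
  S via S→a S a: +{a}
  S via S→b: +{b}
  S via S→d A: +{d}
  FIRST(S)={a,b,d}  FIRST(A)={d}
[2] — fixpoint
  FIRST(S)={a,b,d}  FIRST(A)={d}

Compute FOLLOW by fixpoint:
FOLLOW(S) := {$}
round 1:
  S→a S a: FOLLOW(S) ⊇ FIRST(a) = {a}; new: +{a}
  S→d A: FOLLOW(A) ⊇ FOLLOW(S) ⊇ {$,a}; new: +{$,a}
  FOLLOW(S)={$,a}  FOLLOW(A)={$,a}
round 2: done
  FOLLOW(S)={$,a}  FOLLOW(A)={$,a}

FOLLOW(S) = ["$", "a"]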